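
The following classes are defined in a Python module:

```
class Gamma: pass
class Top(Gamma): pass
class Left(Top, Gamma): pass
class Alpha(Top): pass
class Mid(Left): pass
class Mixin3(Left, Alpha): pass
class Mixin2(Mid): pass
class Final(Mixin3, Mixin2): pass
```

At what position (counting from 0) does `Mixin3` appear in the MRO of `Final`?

L[Final] = Final + merge(L[Mixin3], L[Mixin2], [Mixin3 Mixin2])
  take Mixin3:  [Mixin3 Left Alpha Top Gamma object] + [Mixin2 Mid Left Top Gamma object] + [Mixin3 Mixin2]
  take Mixin2:  [Left Alpha Top Gamma object] + [Mixin2 Mid Left Top Gamma object] + [Mixin2]
  take Mid:  [Left Alpha Top Gamma object] + [Mid Left Top Gamma object]
  take Left:  [Left Alpha Top Gamma object] + [Left Top Gamma object]
  take Alpha:  [Alpha Top Gamma object] + [Top Gamma object]
  take Top:  [Top Gamma object] + [Top Gamma object]
  take Gamma:  [Gamma object] + [Gamma object]
  take object:  [object] + [object]
MRO: Final Mixin3 Mixin2 Mid Left Alpha Top Gamma object
Mixin3 sits at index 1.

1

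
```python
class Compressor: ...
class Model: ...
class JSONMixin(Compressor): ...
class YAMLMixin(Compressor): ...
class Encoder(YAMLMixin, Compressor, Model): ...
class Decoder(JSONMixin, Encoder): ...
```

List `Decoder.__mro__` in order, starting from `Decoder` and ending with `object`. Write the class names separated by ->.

L[Decoder] = Decoder + merge(L[JSONMixin], L[Encoder], [JSONMixin Encoder])
  take JSONMixin:  [JSONMixin Compressor object] + [Encoder YAMLMixin Compressor Model object] + [JSONMixin Encoder]
  take Encoder:  [Compressor object] + [Encoder YAMLMixin Compressor Model object] + [Encoder]
  take YAMLMixin:  [Compressor object] + [YAMLMixin Compressor Model object]
  take Compressor:  [Compressor object] + [Compressor Model object]
  take Model:  [object] + [Model object]
  take object:  [object] + [object]

Decoder -> JSONMixin -> Encoder -> YAMLMixin -> Compressor -> Model -> object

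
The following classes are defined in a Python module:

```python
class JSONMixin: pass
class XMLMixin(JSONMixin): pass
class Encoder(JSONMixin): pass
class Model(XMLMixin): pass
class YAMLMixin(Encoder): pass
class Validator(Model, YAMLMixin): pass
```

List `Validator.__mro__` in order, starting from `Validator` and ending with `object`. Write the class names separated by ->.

Validator -> Model -> XMLMixin -> YAMLMixin -> Encoder -> JSONMixin -> object

L[Validator] = Validator + merge(L[Model], L[YAMLMixin], [Model YAMLMixin])
  take Model:  [Model XMLMixin JSONMixin object] + [YAMLMixin Encoder JSONMixin object] + [Model YAMLMixin]
  take XMLMixin:  [XMLMixin JSONMixin object] + [YAMLMixin Encoder JSONMixin object] + [YAMLMixin]
  take YAMLMixin:  [JSONMixin object] + [YAMLMixin Encoder JSONMixin object] + [YAMLMixin]
  take Encoder:  [JSONMixin object] + [Encoder JSONMixin object]
  take JSONMixin:  [JSONMixin object] + [JSONMixin object]
  take object:  [object] + [object]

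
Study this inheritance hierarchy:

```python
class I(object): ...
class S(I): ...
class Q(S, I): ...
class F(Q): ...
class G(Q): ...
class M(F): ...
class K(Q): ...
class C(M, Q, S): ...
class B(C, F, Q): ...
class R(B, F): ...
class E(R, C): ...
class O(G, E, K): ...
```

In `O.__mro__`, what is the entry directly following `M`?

L[O] = O + merge(L[G], L[E], L[K], [G E K])
  take G:  [G Q S I object] + [E R B C M F Q S I object] + [K Q S I object] + [G E K]
  take E:  [Q S I object] + [E R B C M F Q S I object] + [K Q S I object] + [E K]
  take R:  [Q S I object] + [R B C M F Q S I object] + [K Q S I object] + [K]
  take B:  [Q S I object] + [B C M F Q S I object] + [K Q S I object] + [K]
  take C:  [Q S I object] + [C M F Q S I object] + [K Q S I object] + [K]
  take M:  [Q S I object] + [M F Q S I object] + [K Q S I object] + [K]
  take F:  [Q S I object] + [F Q S I object] + [K Q S I object] + [K]
  take K:  [Q S I object] + [Q S I object] + [K Q S I object] + [K]
  take Q:  [Q S I object] + [Q S I object] + [Q S I object]
  take S:  [S I object] + [S I object] + [S I object]
  take I:  [I object] + [I object] + [I object]
  take object:  [object] + [object] + [object]
MRO: O G E R B C M F K Q S I object
M is at position 6; next is F.

F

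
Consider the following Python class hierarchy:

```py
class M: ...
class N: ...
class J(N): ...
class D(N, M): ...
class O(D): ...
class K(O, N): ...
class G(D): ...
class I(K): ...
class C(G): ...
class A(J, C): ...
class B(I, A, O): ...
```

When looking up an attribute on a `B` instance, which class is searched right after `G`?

D

L[B] = B + merge(L[I], L[A], L[O], [I A O])
  take I:  [I K O D N M object] + [A J C G D N M object] + [O D N M object] + [I A O]
  take K:  [K O D N M object] + [A J C G D N M object] + [O D N M object] + [A O]
  take A:  [O D N M object] + [A J C G D N M object] + [O D N M object] + [A O]
  take O:  [O D N M object] + [J C G D N M object] + [O D N M object] + [O]
  take J:  [D N M object] + [J C G D N M object] + [D N M object]
  take C:  [D N M object] + [C G D N M object] + [D N M object]
  take G:  [D N M object] + [G D N M object] + [D N M object]
  take D:  [D N M object] + [D N M object] + [D N M object]
  take N:  [N M object] + [N M object] + [N M object]
  take M:  [M object] + [M object] + [M object]
  take object:  [object] + [object] + [object]
MRO: B I K A O J C G D N M object
G is at position 7; next is D.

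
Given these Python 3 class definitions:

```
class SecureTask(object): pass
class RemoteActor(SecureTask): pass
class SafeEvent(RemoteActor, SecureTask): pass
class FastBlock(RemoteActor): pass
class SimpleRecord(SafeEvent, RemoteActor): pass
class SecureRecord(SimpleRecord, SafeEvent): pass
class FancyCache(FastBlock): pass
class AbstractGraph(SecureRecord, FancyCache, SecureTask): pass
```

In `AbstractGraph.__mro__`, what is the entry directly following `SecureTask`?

L[AbstractGraph] = AbstractGraph + merge(L[SecureRecord], L[FancyCache], L[SecureTask], [SecureRecord FancyCache SecureTask])
  take SecureRecord:  [SecureRecord SimpleRecord SafeEvent RemoteActor SecureTask object] + [FancyCache FastBlock RemoteActor SecureTask object] + [SecureTask object] + [SecureRecord FancyCache SecureTask]
  take SimpleRecord:  [SimpleRecord SafeEvent RemoteActor SecureTask object] + [FancyCache FastBlock RemoteActor SecureTask object] + [SecureTask object] + [FancyCache SecureTask]
  take SafeEvent:  [SafeEvent RemoteActor SecureTask object] + [FancyCache FastBlock RemoteActor SecureTask object] + [SecureTask object] + [FancyCache SecureTask]
  take FancyCache:  [RemoteActor SecureTask object] + [FancyCache FastBlock RemoteActor SecureTask object] + [SecureTask object] + [FancyCache SecureTask]
  take FastBlock:  [RemoteActor SecureTask object] + [FastBlock RemoteActor SecureTask object] + [SecureTask object] + [SecureTask]
  take RemoteActor:  [RemoteActor SecureTask object] + [RemoteActor SecureTask object] + [SecureTask object] + [SecureTask]
  take SecureTask:  [SecureTask object] + [SecureTask object] + [SecureTask object] + [SecureTask]
  take object:  [object] + [object] + [object]
MRO: AbstractGraph SecureRecord SimpleRecord SafeEvent FancyCache FastBlock RemoteActor SecureTask object
SecureTask is at position 7; next is object.

object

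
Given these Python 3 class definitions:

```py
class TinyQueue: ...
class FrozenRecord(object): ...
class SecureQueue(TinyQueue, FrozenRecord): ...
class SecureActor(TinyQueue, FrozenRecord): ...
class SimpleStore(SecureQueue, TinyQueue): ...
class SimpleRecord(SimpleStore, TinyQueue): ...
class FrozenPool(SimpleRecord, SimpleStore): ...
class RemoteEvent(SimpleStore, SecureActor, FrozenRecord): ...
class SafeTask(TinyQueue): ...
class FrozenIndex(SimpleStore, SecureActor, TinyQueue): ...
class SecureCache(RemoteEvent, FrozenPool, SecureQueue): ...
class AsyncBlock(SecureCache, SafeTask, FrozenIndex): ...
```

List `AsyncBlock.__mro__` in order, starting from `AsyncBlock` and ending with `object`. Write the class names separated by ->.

L[AsyncBlock] = AsyncBlock + merge(L[SecureCache], L[SafeTask], L[FrozenIndex], [SecureCache SafeTask FrozenIndex])
  take SecureCache:  [SecureCache RemoteEvent FrozenPool SimpleRecord SimpleStore SecureQueue SecureActor TinyQueue FrozenRecord object] + [SafeTask TinyQueue object] + [FrozenIndex SimpleStore SecureQueue SecureActor TinyQueue FrozenRecord object] + [SecureCache SafeTask FrozenIndex]
  take RemoteEvent:  [RemoteEvent FrozenPool SimpleRecord SimpleStore SecureQueue SecureActor TinyQueue FrozenRecord object] + [SafeTask TinyQueue object] + [FrozenIndex SimpleStore SecureQueue SecureActor TinyQueue FrozenRecord object] + [SafeTask FrozenIndex]
  take FrozenPool:  [FrozenPool SimpleRecord SimpleStore SecureQueue SecureActor TinyQueue FrozenRecord object] + [SafeTask TinyQueue object] + [FrozenIndex SimpleStore SecureQueue SecureActor TinyQueue FrozenRecord object] + [SafeTask FrozenIndex]
  take SimpleRecord:  [SimpleRecord SimpleStore SecureQueue SecureActor TinyQueue FrozenRecord object] + [SafeTask TinyQueue object] + [FrozenIndex SimpleStore SecureQueue SecureActor TinyQueue FrozenRecord object] + [SafeTask FrozenIndex]
  take SafeTask:  [SimpleStore SecureQueue SecureActor TinyQueue FrozenRecord object] + [SafeTask TinyQueue object] + [FrozenIndex SimpleStore SecureQueue SecureActor TinyQueue FrozenRecord object] + [SafeTask FrozenIndex]
  take FrozenIndex:  [SimpleStore SecureQueue SecureActor TinyQueue FrozenRecord object] + [TinyQueue object] + [FrozenIndex SimpleStore SecureQueue SecureActor TinyQueue FrozenRecord object] + [FrozenIndex]
  take SimpleStore:  [SimpleStore SecureQueue SecureActor TinyQueue FrozenRecord object] + [TinyQueue object] + [SimpleStore SecureQueue SecureActor TinyQueue FrozenRecord object]
  take SecureQueue:  [SecureQueue SecureActor TinyQueue FrozenRecord object] + [TinyQueue object] + [SecureQueue SecureActor TinyQueue FrozenRecord object]
  take SecureActor:  [SecureActor TinyQueue FrozenRecord object] + [TinyQueue object] + [SecureActor TinyQueue FrozenRecord object]
  take TinyQueue:  [TinyQueue FrozenRecord object] + [TinyQueue object] + [TinyQueue FrozenRecord object]
  take FrozenRecord:  [FrozenRecord object] + [object] + [FrozenRecord object]
  take object:  [object] + [object] + [object]

AsyncBlock -> SecureCache -> RemoteEvent -> FrozenPool -> SimpleRecord -> SafeTask -> FrozenIndex -> SimpleStore -> SecureQueue -> SecureActor -> TinyQueue -> FrozenRecord -> object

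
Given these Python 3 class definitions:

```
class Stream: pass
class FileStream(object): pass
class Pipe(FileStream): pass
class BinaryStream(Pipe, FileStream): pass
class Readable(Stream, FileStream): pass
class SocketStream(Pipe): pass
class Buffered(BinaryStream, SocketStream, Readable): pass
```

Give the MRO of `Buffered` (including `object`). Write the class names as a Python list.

[Buffered, BinaryStream, SocketStream, Pipe, Readable, Stream, FileStream, object]

L[Buffered] = Buffered + merge(L[BinaryStream], L[SocketStream], L[Readable], [BinaryStream SocketStream Readable])
  take BinaryStream:  [BinaryStream Pipe FileStream object] + [SocketStream Pipe FileStream object] + [Readable Stream FileStream object] + [BinaryStream SocketStream Readable]
  take SocketStream:  [Pipe FileStream object] + [SocketStream Pipe FileStream object] + [Readable Stream FileStream object] + [SocketStream Readable]
  take Pipe:  [Pipe FileStream object] + [Pipe FileStream object] + [Readable Stream FileStream object] + [Readable]
  take Readable:  [FileStream object] + [FileStream object] + [Readable Stream FileStream object] + [Readable]
  take Stream:  [FileStream object] + [FileStream object] + [Stream FileStream object]
  take FileStream:  [FileStream object] + [FileStream object] + [FileStream object]
  take object:  [object] + [object] + [object]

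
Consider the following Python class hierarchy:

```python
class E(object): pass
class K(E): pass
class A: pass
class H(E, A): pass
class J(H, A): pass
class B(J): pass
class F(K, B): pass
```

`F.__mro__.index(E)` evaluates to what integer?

L[F] = F + merge(L[K], L[B], [K B])
  take K:  [K E object] + [B J H E A object] + [K B]
  take B:  [E object] + [B J H E A object] + [B]
  take J:  [E object] + [J H E A object]
  take H:  [E object] + [H E A object]
  take E:  [E object] + [E A object]
  take A:  [object] + [A object]
  take object:  [object] + [object]
MRO: F K B J H E A object
E sits at index 5.

5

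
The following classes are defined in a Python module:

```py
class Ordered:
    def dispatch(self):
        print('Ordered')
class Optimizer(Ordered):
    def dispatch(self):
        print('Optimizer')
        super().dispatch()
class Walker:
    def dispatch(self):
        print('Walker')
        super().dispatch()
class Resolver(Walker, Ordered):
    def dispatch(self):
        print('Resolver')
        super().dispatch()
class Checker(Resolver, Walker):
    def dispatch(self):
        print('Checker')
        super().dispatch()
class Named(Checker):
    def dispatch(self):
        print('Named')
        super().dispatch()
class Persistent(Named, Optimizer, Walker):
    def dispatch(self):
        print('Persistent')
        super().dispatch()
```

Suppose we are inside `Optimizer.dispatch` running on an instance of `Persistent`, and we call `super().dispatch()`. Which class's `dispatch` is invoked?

L[Persistent] = Persistent + merge(L[Named], L[Optimizer], L[Walker], [Named Optimizer Walker])
  take Named:  [Named Checker Resolver Walker Ordered object] + [Optimizer Ordered object] + [Walker object] + [Named Optimizer Walker]
  take Checker:  [Checker Resolver Walker Ordered object] + [Optimizer Ordered object] + [Walker object] + [Optimizer Walker]
  take Resolver:  [Resolver Walker Ordered object] + [Optimizer Ordered object] + [Walker object] + [Optimizer Walker]
  take Optimizer:  [Walker Ordered object] + [Optimizer Ordered object] + [Walker object] + [Optimizer Walker]
  take Walker:  [Walker Ordered object] + [Ordered object] + [Walker object] + [Walker]
  take Ordered:  [Ordered object] + [Ordered object] + [object]
  take object:  [object] + [object] + [object]
MRO: Persistent Named Checker Resolver Optimizer Walker Ordered object
super() in Optimizer.dispatch on a Persistent instance goes to the class after Optimizer in Persistent's MRO: Walker.

Walker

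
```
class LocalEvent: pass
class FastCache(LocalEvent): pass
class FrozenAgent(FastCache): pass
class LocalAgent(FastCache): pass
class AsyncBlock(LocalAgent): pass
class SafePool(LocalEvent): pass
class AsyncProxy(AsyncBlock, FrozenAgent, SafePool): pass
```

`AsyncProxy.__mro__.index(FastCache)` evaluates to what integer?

4

L[AsyncProxy] = AsyncProxy + merge(L[AsyncBlock], L[FrozenAgent], L[SafePool], [AsyncBlock FrozenAgent SafePool])
  take AsyncBlock:  [AsyncBlock LocalAgent FastCache LocalEvent object] + [FrozenAgent FastCache LocalEvent object] + [SafePool LocalEvent object] + [AsyncBlock FrozenAgent SafePool]
  take LocalAgent:  [LocalAgent FastCache LocalEvent object] + [FrozenAgent FastCache LocalEvent object] + [SafePool LocalEvent object] + [FrozenAgent SafePool]
  take FrozenAgent:  [FastCache LocalEvent object] + [FrozenAgent FastCache LocalEvent object] + [SafePool LocalEvent object] + [FrozenAgent SafePool]
  take FastCache:  [FastCache LocalEvent object] + [FastCache LocalEvent object] + [SafePool LocalEvent object] + [SafePool]
  take SafePool:  [LocalEvent object] + [LocalEvent object] + [SafePool LocalEvent object] + [SafePool]
  take LocalEvent:  [LocalEvent object] + [LocalEvent object] + [LocalEvent object]
  take object:  [object] + [object] + [object]
MRO: AsyncProxy AsyncBlock LocalAgent FrozenAgent FastCache SafePool LocalEvent object
FastCache sits at index 4.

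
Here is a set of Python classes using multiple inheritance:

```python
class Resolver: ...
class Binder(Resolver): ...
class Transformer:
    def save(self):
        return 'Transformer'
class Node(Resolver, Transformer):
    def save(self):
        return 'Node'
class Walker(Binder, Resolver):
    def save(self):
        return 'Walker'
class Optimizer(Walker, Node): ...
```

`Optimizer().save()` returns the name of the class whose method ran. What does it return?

Walker

L[Optimizer] = Optimizer + merge(L[Walker], L[Node], [Walker Node])
  take Walker:  [Walker Binder Resolver object] + [Node Resolver Transformer object] + [Walker Node]
  take Binder:  [Binder Resolver object] + [Node Resolver Transformer object] + [Node]
  take Node:  [Resolver object] + [Node Resolver Transformer object] + [Node]
  take Resolver:  [Resolver object] + [Resolver Transformer object]
  take Transformer:  [object] + [Transformer object]
  take object:  [object] + [object]
MRO: Optimizer Walker Binder Node Resolver Transformer object
save is defined in: Node, Transformer, Walker. First along the MRO is Walker.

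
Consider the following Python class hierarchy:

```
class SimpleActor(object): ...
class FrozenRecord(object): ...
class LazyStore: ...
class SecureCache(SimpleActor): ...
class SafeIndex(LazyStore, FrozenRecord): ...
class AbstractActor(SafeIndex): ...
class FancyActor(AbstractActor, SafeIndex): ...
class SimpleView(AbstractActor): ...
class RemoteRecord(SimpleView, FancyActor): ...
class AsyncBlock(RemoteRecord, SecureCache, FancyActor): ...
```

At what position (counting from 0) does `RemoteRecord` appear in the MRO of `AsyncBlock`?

L[AsyncBlock] = AsyncBlock + merge(L[RemoteRecord], L[SecureCache], L[FancyActor], [RemoteRecord SecureCache FancyActor])
  take RemoteRecord:  [RemoteRecord SimpleView FancyActor AbstractActor SafeIndex LazyStore FrozenRecord object] + [SecureCache SimpleActor object] + [FancyActor AbstractActor SafeIndex LazyStore FrozenRecord object] + [RemoteRecord SecureCache FancyActor]
  take SimpleView:  [SimpleView FancyActor AbstractActor SafeIndex LazyStore FrozenRecord object] + [SecureCache SimpleActor object] + [FancyActor AbstractActor SafeIndex LazyStore FrozenRecord object] + [SecureCache FancyActor]
  take SecureCache:  [FancyActor AbstractActor SafeIndex LazyStore FrozenRecord object] + [SecureCache SimpleActor object] + [FancyActor AbstractActor SafeIndex LazyStore FrozenRecord object] + [SecureCache FancyActor]
  take FancyActor:  [FancyActor AbstractActor SafeIndex LazyStore FrozenRecord object] + [SimpleActor object] + [FancyActor AbstractActor SafeIndex LazyStore FrozenRecord object] + [FancyActor]
  take AbstractActor:  [AbstractActor SafeIndex LazyStore FrozenRecord object] + [SimpleActor object] + [AbstractActor SafeIndex LazyStore FrozenRecord object]
  take SafeIndex:  [SafeIndex LazyStore FrozenRecord object] + [SimpleActor object] + [SafeIndex LazyStore FrozenRecord object]
  take LazyStore:  [LazyStore FrozenRecord object] + [SimpleActor object] + [LazyStore FrozenRecord object]
  take FrozenRecord:  [FrozenRecord object] + [SimpleActor object] + [FrozenRecord object]
  take SimpleActor:  [object] + [SimpleActor object] + [object]
  take object:  [object] + [object] + [object]
MRO: AsyncBlock RemoteRecord SimpleView SecureCache FancyActor AbstractActor SafeIndex LazyStore FrozenRecord SimpleActor object
RemoteRecord sits at index 1.

1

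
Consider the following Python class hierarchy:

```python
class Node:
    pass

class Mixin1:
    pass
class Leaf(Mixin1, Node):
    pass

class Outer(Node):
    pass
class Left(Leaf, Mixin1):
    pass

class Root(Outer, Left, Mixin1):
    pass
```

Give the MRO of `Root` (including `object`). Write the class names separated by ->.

Root -> Outer -> Left -> Leaf -> Mixin1 -> Node -> object

L[Root] = Root + merge(L[Outer], L[Left], L[Mixin1], [Outer Left Mixin1])
  take Outer:  [Outer Node object] + [Left Leaf Mixin1 Node object] + [Mixin1 object] + [Outer Left Mixin1]
  take Left:  [Node object] + [Left Leaf Mixin1 Node object] + [Mixin1 object] + [Left Mixin1]
  take Leaf:  [Node object] + [Leaf Mixin1 Node object] + [Mixin1 object] + [Mixin1]
  take Mixin1:  [Node object] + [Mixin1 Node object] + [Mixin1 object] + [Mixin1]
  take Node:  [Node object] + [Node object] + [object]
  take object:  [object] + [object] + [object]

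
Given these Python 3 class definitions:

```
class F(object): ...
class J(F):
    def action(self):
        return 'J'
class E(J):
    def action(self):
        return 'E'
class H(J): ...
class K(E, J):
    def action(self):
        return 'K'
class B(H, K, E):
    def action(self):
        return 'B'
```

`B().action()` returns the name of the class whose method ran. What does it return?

L[B] = B + merge(L[H], L[K], L[E], [H K E])
  take H:  [H J F object] + [K E J F object] + [E J F object] + [H K E]
  take K:  [J F object] + [K E J F object] + [E J F object] + [K E]
  take E:  [J F object] + [E J F object] + [E J F object] + [E]
  take J:  [J F object] + [J F object] + [J F object]
  take F:  [F object] + [F object] + [F object]
  take object:  [object] + [object] + [object]
MRO: B H K E J F object
action is defined in: B, E, J, K. First along the MRO is B.

B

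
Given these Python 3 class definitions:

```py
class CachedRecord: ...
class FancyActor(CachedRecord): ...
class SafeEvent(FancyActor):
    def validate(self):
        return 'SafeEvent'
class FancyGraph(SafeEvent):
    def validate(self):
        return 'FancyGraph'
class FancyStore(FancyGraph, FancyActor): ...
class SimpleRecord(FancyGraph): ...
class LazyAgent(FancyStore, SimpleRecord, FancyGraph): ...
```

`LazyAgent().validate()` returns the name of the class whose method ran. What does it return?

L[LazyAgent] = LazyAgent + merge(L[FancyStore], L[SimpleRecord], L[FancyGraph], [FancyStore SimpleRecord FancyGraph])
  take FancyStore:  [FancyStore FancyGraph SafeEvent FancyActor CachedRecord object] + [SimpleRecord FancyGraph SafeEvent FancyActor CachedRecord object] + [FancyGraph SafeEvent FancyActor CachedRecord object] + [FancyStore SimpleRecord FancyGraph]
  take SimpleRecord:  [FancyGraph SafeEvent FancyActor CachedRecord object] + [SimpleRecord FancyGraph SafeEvent FancyActor CachedRecord object] + [FancyGraph SafeEvent FancyActor CachedRecord object] + [SimpleRecord FancyGraph]
  take FancyGraph:  [FancyGraph SafeEvent FancyActor CachedRecord object] + [FancyGraph SafeEvent FancyActor CachedRecord object] + [FancyGraph SafeEvent FancyActor CachedRecord object] + [FancyGraph]
  take SafeEvent:  [SafeEvent FancyActor CachedRecord object] + [SafeEvent FancyActor CachedRecord object] + [SafeEvent FancyActor CachedRecord object]
  take FancyActor:  [FancyActor CachedRecord object] + [FancyActor CachedRecord object] + [FancyActor CachedRecord object]
  take CachedRecord:  [CachedRecord object] + [CachedRecord object] + [CachedRecord object]
  take object:  [object] + [object] + [object]
MRO: LazyAgent FancyStore SimpleRecord FancyGraph SafeEvent FancyActor CachedRecord object
validate is defined in: FancyGraph, SafeEvent. First along the MRO is FancyGraph.

FancyGraph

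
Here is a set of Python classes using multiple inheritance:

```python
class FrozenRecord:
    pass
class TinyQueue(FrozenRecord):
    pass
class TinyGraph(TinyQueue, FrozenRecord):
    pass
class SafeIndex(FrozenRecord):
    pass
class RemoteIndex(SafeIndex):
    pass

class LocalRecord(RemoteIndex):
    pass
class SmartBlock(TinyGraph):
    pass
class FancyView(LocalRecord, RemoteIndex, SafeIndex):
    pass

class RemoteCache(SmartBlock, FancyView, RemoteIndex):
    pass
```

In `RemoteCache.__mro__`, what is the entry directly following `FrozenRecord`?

L[RemoteCache] = RemoteCache + merge(L[SmartBlock], L[FancyView], L[RemoteIndex], [SmartBlock FancyView RemoteIndex])
  take SmartBlock:  [SmartBlock TinyGraph TinyQueue FrozenRecord object] + [FancyView LocalRecord RemoteIndex SafeIndex FrozenRecord object] + [RemoteIndex SafeIndex FrozenRecord object] + [SmartBlock FancyView RemoteIndex]
  take TinyGraph:  [TinyGraph TinyQueue FrozenRecord object] + [FancyView LocalRecord RemoteIndex SafeIndex FrozenRecord object] + [RemoteIndex SafeIndex FrozenRecord object] + [FancyView RemoteIndex]
  take TinyQueue:  [TinyQueue FrozenRecord object] + [FancyView LocalRecord RemoteIndex SafeIndex FrozenRecord object] + [RemoteIndex SafeIndex FrozenRecord object] + [FancyView RemoteIndex]
  take FancyView:  [FrozenRecord object] + [FancyView LocalRecord RemoteIndex SafeIndex FrozenRecord object] + [RemoteIndex SafeIndex FrozenRecord object] + [FancyView RemoteIndex]
  take LocalRecord:  [FrozenRecord object] + [LocalRecord RemoteIndex SafeIndex FrozenRecord object] + [RemoteIndex SafeIndex FrozenRecord object] + [RemoteIndex]
  take RemoteIndex:  [FrozenRecord object] + [RemoteIndex SafeIndex FrozenRecord object] + [RemoteIndex SafeIndex FrozenRecord object] + [RemoteIndex]
  take SafeIndex:  [FrozenRecord object] + [SafeIndex FrozenRecord object] + [SafeIndex FrozenRecord object]
  take FrozenRecord:  [FrozenRecord object] + [FrozenRecord object] + [FrozenRecord object]
  take object:  [object] + [object] + [object]
MRO: RemoteCache SmartBlock TinyGraph TinyQueue FancyView LocalRecord RemoteIndex SafeIndex FrozenRecord object
FrozenRecord is at position 8; next is object.

object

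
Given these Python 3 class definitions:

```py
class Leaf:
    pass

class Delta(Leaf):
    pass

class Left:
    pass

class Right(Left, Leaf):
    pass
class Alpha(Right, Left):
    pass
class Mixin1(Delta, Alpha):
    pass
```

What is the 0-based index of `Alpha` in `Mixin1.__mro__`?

2

L[Mixin1] = Mixin1 + merge(L[Delta], L[Alpha], [Delta Alpha])
  take Delta:  [Delta Leaf object] + [Alpha Right Left Leaf object] + [Delta Alpha]
  take Alpha:  [Leaf object] + [Alpha Right Left Leaf object] + [Alpha]
  take Right:  [Leaf object] + [Right Left Leaf object]
  take Left:  [Leaf object] + [Left Leaf object]
  take Leaf:  [Leaf object] + [Leaf object]
  take object:  [object] + [object]
MRO: Mixin1 Delta Alpha Right Left Leaf object
Alpha sits at index 2.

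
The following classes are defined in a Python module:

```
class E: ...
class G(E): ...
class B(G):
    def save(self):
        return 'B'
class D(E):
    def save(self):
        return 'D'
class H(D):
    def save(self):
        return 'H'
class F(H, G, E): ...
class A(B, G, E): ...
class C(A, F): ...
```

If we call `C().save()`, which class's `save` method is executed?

L[C] = C + merge(L[A], L[F], [A F])
  take A:  [A B G E object] + [F H D G E object] + [A F]
  take B:  [B G E object] + [F H D G E object] + [F]
  take F:  [G E object] + [F H D G E object] + [F]
  take H:  [G E object] + [H D G E object]
  take D:  [G E object] + [D G E object]
  take G:  [G E object] + [G E object]
  take E:  [E object] + [E object]
  take object:  [object] + [object]
MRO: C A B F H D G E object
save is defined in: B, D, H. First along the MRO is B.

B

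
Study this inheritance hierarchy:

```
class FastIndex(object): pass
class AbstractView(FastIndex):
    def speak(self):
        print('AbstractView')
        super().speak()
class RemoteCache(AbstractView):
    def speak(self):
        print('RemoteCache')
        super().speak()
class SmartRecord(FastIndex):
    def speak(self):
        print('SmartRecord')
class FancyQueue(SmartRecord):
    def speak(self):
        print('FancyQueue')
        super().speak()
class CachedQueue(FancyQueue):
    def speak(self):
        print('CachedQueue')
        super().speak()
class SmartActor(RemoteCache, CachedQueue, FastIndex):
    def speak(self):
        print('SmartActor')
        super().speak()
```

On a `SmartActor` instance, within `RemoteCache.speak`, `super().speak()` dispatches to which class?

AbstractView

L[SmartActor] = SmartActor + merge(L[RemoteCache], L[CachedQueue], L[FastIndex], [RemoteCache CachedQueue FastIndex])
  take RemoteCache:  [RemoteCache AbstractView FastIndex object] + [CachedQueue FancyQueue SmartRecord FastIndex object] + [FastIndex object] + [RemoteCache CachedQueue FastIndex]
  take AbstractView:  [AbstractView FastIndex object] + [CachedQueue FancyQueue SmartRecord FastIndex object] + [FastIndex object] + [CachedQueue FastIndex]
  take CachedQueue:  [FastIndex object] + [CachedQueue FancyQueue SmartRecord FastIndex object] + [FastIndex object] + [CachedQueue FastIndex]
  take FancyQueue:  [FastIndex object] + [FancyQueue SmartRecord FastIndex object] + [FastIndex object] + [FastIndex]
  take SmartRecord:  [FastIndex object] + [SmartRecord FastIndex object] + [FastIndex object] + [FastIndex]
  take FastIndex:  [FastIndex object] + [FastIndex object] + [FastIndex object] + [FastIndex]
  take object:  [object] + [object] + [object]
MRO: SmartActor RemoteCache AbstractView CachedQueue FancyQueue SmartRecord FastIndex object
super() in RemoteCache.speak on a SmartActor instance goes to the class after RemoteCache in SmartActor's MRO: AbstractView.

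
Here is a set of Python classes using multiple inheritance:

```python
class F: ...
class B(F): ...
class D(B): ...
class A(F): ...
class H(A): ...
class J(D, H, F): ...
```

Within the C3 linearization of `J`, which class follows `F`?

object

L[J] = J + merge(L[D], L[H], L[F], [D H F])
  take D:  [D B F object] + [H A F object] + [F object] + [D H F]
  take B:  [B F object] + [H A F object] + [F object] + [H F]
  take H:  [F object] + [H A F object] + [F object] + [H F]
  take A:  [F object] + [A F object] + [F object] + [F]
  take F:  [F object] + [F object] + [F object] + [F]
  take object:  [object] + [object] + [object]
MRO: J D B H A F object
F is at position 5; next is object.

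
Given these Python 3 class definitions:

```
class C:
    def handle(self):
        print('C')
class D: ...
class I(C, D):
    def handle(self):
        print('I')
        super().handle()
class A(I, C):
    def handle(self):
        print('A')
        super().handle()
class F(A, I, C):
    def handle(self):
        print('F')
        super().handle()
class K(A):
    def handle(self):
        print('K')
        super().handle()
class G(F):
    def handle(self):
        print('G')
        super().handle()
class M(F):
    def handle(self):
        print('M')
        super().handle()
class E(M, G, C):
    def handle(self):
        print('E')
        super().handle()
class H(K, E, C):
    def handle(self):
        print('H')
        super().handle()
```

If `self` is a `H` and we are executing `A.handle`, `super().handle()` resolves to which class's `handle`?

L[H] = H + merge(L[K], L[E], L[C], [K E C])
  take K:  [K A I C D object] + [E M G F A I C D object] + [C object] + [K E C]
  take E:  [A I C D object] + [E M G F A I C D object] + [C object] + [E C]
  take M:  [A I C D object] + [M G F A I C D object] + [C object] + [C]
  take G:  [A I C D object] + [G F A I C D object] + [C object] + [C]
  take F:  [A I C D object] + [F A I C D object] + [C object] + [C]
  take A:  [A I C D object] + [A I C D object] + [C object] + [C]
  take I:  [I C D object] + [I C D object] + [C object] + [C]
  take C:  [C D object] + [C D object] + [C object] + [C]
  take D:  [D object] + [D object] + [object]
  take object:  [object] + [object] + [object]
MRO: H K E M G F A I C D object
super() in A.handle on a H instance goes to the class after A in H's MRO: I.

I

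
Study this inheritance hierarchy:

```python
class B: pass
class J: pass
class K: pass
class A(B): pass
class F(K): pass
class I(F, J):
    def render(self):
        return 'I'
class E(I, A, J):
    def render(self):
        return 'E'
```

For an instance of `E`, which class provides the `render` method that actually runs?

L[E] = E + merge(L[I], L[A], L[J], [I A J])
  take I:  [I F K J object] + [A B object] + [J object] + [I A J]
  take F:  [F K J object] + [A B object] + [J object] + [A J]
  take K:  [K J object] + [A B object] + [J object] + [A J]
  take A:  [J object] + [A B object] + [J object] + [A J]
  take J:  [J object] + [B object] + [J object] + [J]
  take B:  [object] + [B object] + [object]
  take object:  [object] + [object] + [object]
MRO: E I F K A J B object
render is defined in: E, I. First along the MRO is E.

E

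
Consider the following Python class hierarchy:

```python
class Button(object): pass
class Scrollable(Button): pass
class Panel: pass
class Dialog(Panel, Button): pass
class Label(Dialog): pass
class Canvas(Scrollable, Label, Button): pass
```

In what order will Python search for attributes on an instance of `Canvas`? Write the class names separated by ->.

Canvas -> Scrollable -> Label -> Dialog -> Panel -> Button -> object

L[Canvas] = Canvas + merge(L[Scrollable], L[Label], L[Button], [Scrollable Label Button])
  take Scrollable:  [Scrollable Button object] + [Label Dialog Panel Button object] + [Button object] + [Scrollable Label Button]
  take Label:  [Button object] + [Label Dialog Panel Button object] + [Button object] + [Label Button]
  take Dialog:  [Button object] + [Dialog Panel Button object] + [Button object] + [Button]
  take Panel:  [Button object] + [Panel Button object] + [Button object] + [Button]
  take Button:  [Button object] + [Button object] + [Button object] + [Button]
  take object:  [object] + [object] + [object]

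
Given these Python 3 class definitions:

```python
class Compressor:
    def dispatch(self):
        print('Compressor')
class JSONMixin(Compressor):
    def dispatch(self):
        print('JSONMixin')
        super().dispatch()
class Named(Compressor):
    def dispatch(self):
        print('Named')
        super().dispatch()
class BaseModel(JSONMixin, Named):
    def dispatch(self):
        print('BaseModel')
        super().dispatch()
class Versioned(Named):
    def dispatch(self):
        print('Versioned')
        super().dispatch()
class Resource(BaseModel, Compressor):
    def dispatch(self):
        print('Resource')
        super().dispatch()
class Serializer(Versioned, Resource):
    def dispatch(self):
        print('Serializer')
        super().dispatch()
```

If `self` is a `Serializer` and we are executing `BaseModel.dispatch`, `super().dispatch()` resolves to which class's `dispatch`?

L[Serializer] = Serializer + merge(L[Versioned], L[Resource], [Versioned Resource])
  take Versioned:  [Versioned Named Compressor object] + [Resource BaseModel JSONMixin Named Compressor object] + [Versioned Resource]
  take Resource:  [Named Compressor object] + [Resource BaseModel JSONMixin Named Compressor object] + [Resource]
  take BaseModel:  [Named Compressor object] + [BaseModel JSONMixin Named Compressor object]
  take JSONMixin:  [Named Compressor object] + [JSONMixin Named Compressor object]
  take Named:  [Named Compressor object] + [Named Compressor object]
  take Compressor:  [Compressor object] + [Compressor object]
  take object:  [object] + [object]
MRO: Serializer Versioned Resource BaseModel JSONMixin Named Compressor object
super() in BaseModel.dispatch on a Serializer instance goes to the class after BaseModel in Serializer's MRO: JSONMixin.

JSONMixin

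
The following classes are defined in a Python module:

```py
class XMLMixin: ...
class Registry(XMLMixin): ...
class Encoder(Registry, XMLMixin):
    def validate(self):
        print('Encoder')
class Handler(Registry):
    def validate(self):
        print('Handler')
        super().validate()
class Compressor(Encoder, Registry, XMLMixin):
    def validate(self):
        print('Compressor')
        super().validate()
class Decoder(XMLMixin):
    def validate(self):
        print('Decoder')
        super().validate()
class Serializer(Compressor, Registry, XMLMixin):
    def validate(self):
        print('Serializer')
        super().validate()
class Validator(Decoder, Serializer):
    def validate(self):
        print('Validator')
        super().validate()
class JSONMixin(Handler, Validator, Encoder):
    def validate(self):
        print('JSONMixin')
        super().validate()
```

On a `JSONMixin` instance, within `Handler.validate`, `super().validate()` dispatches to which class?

Validator

L[JSONMixin] = JSONMixin + merge(L[Handler], L[Validator], L[Encoder], [Handler Validator Encoder])
  take Handler:  [Handler Registry XMLMixin object] + [Validator Decoder Serializer Compressor Encoder Registry XMLMixin object] + [Encoder Registry XMLMixin object] + [Handler Validator Encoder]
  take Validator:  [Registry XMLMixin object] + [Validator Decoder Serializer Compressor Encoder Registry XMLMixin object] + [Encoder Registry XMLMixin object] + [Validator Encoder]
  take Decoder:  [Registry XMLMixin object] + [Decoder Serializer Compressor Encoder Registry XMLMixin object] + [Encoder Registry XMLMixin object] + [Encoder]
  take Serializer:  [Registry XMLMixin object] + [Serializer Compressor Encoder Registry XMLMixin object] + [Encoder Registry XMLMixin object] + [Encoder]
  take Compressor:  [Registry XMLMixin object] + [Compressor Encoder Registry XMLMixin object] + [Encoder Registry XMLMixin object] + [Encoder]
  take Encoder:  [Registry XMLMixin object] + [Encoder Registry XMLMixin object] + [Encoder Registry XMLMixin object] + [Encoder]
  take Registry:  [Registry XMLMixin object] + [Registry XMLMixin object] + [Registry XMLMixin object]
  take XMLMixin:  [XMLMixin object] + [XMLMixin object] + [XMLMixin object]
  take object:  [object] + [object] + [object]
MRO: JSONMixin Handler Validator Decoder Serializer Compressor Encoder Registry XMLMixin object
super() in Handler.validate on a JSONMixin instance goes to the class after Handler in JSONMixin's MRO: Validator.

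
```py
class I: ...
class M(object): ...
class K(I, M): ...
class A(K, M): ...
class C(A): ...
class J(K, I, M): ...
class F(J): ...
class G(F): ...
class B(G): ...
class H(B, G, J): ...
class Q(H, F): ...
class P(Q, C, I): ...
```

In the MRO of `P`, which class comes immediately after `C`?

A

L[P] = P + merge(L[Q], L[C], L[I], [Q C I])
  take Q:  [Q H B G F J K I M object] + [C A K I M object] + [I object] + [Q C I]
  take H:  [H B G F J K I M object] + [C A K I M object] + [I object] + [C I]
  take B:  [B G F J K I M object] + [C A K I M object] + [I object] + [C I]
  take G:  [G F J K I M object] + [C A K I M object] + [I object] + [C I]
  take F:  [F J K I M object] + [C A K I M object] + [I object] + [C I]
  take J:  [J K I M object] + [C A K I M object] + [I object] + [C I]
  take C:  [K I M object] + [C A K I M object] + [I object] + [C I]
  take A:  [K I M object] + [A K I M object] + [I object] + [I]
  take K:  [K I M object] + [K I M object] + [I object] + [I]
  take I:  [I M object] + [I M object] + [I object] + [I]
  take M:  [M object] + [M object] + [object]
  take object:  [object] + [object] + [object]
MRO: P Q H B G F J C A K I M object
C is at position 7; next is A.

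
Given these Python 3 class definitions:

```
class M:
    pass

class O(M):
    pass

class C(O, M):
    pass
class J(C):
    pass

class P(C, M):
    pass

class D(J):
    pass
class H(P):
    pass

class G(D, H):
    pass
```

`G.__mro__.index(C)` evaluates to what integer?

L[G] = G + merge(L[D], L[H], [D H])
  take D:  [D J C O M object] + [H P C O M object] + [D H]
  take J:  [J C O M object] + [H P C O M object] + [H]
  take H:  [C O M object] + [H P C O M object] + [H]
  take P:  [C O M object] + [P C O M object]
  take C:  [C O M object] + [C O M object]
  take O:  [O M object] + [O M object]
  take M:  [M object] + [M object]
  take object:  [object] + [object]
MRO: G D J H P C O M object
C sits at index 5.

5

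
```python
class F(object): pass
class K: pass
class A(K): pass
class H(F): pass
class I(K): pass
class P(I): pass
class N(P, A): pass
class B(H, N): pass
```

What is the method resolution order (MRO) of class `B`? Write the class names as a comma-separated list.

B, H, F, N, P, I, A, K, object

L[B] = B + merge(L[H], L[N], [H N])
  take H:  [H F object] + [N P I A K object] + [H N]
  take F:  [F object] + [N P I A K object] + [N]
  take N:  [object] + [N P I A K object] + [N]
  take P:  [object] + [P I A K object]
  take I:  [object] + [I A K object]
  take A:  [object] + [A K object]
  take K:  [object] + [K object]
  take object:  [object] + [object]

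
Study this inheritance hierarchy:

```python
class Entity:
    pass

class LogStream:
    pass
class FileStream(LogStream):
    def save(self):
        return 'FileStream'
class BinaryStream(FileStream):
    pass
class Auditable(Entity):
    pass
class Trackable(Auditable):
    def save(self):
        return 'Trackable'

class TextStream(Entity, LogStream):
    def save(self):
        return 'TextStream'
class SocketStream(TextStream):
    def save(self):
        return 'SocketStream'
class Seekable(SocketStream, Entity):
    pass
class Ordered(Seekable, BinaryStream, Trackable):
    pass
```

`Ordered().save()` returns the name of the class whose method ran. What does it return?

L[Ordered] = Ordered + merge(L[Seekable], L[BinaryStream], L[Trackable], [Seekable BinaryStream Trackable])
  take Seekable:  [Seekable SocketStream TextStream Entity LogStream object] + [BinaryStream FileStream LogStream object] + [Trackable Auditable Entity object] + [Seekable BinaryStream Trackable]
  take SocketStream:  [SocketStream TextStream Entity LogStream object] + [BinaryStream FileStream LogStream object] + [Trackable Auditable Entity object] + [BinaryStream Trackable]
  take TextStream:  [TextStream Entity LogStream object] + [BinaryStream FileStream LogStream object] + [Trackable Auditable Entity object] + [BinaryStream Trackable]
  take BinaryStream:  [Entity LogStream object] + [BinaryStream FileStream LogStream object] + [Trackable Auditable Entity object] + [BinaryStream Trackable]
  take FileStream:  [Entity LogStream object] + [FileStream LogStream object] + [Trackable Auditable Entity object] + [Trackable]
  take Trackable:  [Entity LogStream object] + [LogStream object] + [Trackable Auditable Entity object] + [Trackable]
  take Auditable:  [Entity LogStream object] + [LogStream object] + [Auditable Entity object]
  take Entity:  [Entity LogStream object] + [LogStream object] + [Entity object]
  take LogStream:  [LogStream object] + [LogStream object] + [object]
  take object:  [object] + [object] + [object]
MRO: Ordered Seekable SocketStream TextStream BinaryStream FileStream Trackable Auditable Entity LogStream object
save is defined in: FileStream, SocketStream, TextStream, Trackable. First along the MRO is SocketStream.

SocketStream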